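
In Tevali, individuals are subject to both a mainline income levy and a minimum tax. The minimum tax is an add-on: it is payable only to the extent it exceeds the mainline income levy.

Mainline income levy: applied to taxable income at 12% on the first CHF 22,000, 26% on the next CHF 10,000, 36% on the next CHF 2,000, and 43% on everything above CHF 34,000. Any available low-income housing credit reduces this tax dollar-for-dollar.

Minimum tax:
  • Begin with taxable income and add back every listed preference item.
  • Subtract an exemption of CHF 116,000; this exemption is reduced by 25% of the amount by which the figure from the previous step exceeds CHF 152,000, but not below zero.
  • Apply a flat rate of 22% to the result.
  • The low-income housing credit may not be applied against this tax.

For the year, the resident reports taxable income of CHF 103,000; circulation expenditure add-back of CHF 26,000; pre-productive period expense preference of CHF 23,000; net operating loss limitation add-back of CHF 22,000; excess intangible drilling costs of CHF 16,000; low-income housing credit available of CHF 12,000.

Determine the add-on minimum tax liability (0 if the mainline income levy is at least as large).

CHF 0

Mainline income levy:
  CHF 22,000 × 12% = CHF 2,640
  CHF 10,000 × 26% = CHF 2,600
  CHF 2,000 × 36% = CHF 720
  CHF 69,000 × 43% = CHF 29,670
  → CHF 35,630
  Less low-income housing credit CHF 12,000 → CHF 23,630

Minimum tax:
  Adjusted income: CHF 103,000 + CHF 26,000 + CHF 23,000 + CHF 22,000 + CHF 16,000 = CHF 190,000
  Exemption: CHF 116,000 − 25% × (CHF 190,000 − CHF 152,000) = CHF 116,000 − CHF 9,500 = CHF 106,500
  Base: CHF 190,000 − CHF 106,500 = CHF 83,500
  CHF 83,500 × 22% = CHF 18,370

CHF 18,370 ≤ CHF 23,630, so no add-on is due.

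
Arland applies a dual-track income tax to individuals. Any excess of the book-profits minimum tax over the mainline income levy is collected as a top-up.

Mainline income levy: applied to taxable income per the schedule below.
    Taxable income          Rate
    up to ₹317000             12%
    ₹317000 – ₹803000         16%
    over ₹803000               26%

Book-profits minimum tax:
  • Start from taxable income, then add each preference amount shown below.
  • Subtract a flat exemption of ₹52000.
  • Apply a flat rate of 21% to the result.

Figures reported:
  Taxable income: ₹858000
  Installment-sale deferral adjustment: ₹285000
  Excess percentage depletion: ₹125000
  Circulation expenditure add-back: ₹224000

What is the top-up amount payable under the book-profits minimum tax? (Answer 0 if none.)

Book-profits minimum tax:
  Adjusted income: ₹858000 + ₹285000 + ₹125000 + ₹224000 = ₹1492000
  Less exemption ₹52000 → base ₹1440000
  ₹1440000 × 21% = ₹302400

Mainline income levy:
  ₹317000 × 12% = ₹38040
  ₹486000 × 16% = ₹77760
  ₹55000 × 26% = ₹14300
  → ₹130100

Excess of book-profits minimum tax over mainline income levy: ₹302400 − ₹130100 = ₹172300.

₹172300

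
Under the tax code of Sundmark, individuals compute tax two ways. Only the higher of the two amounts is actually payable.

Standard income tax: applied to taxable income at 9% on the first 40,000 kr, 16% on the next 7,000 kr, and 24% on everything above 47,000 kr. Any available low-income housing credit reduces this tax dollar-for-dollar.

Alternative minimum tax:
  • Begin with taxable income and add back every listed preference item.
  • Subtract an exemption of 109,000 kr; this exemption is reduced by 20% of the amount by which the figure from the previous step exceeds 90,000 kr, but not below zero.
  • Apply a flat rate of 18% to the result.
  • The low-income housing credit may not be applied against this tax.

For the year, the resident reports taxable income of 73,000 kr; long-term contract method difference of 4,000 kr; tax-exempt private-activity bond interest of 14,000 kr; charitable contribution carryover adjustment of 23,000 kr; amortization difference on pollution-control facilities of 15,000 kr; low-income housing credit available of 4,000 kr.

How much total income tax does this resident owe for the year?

6,960 kr

Alternative minimum tax:
  Adjusted income: 73,000 kr + 4,000 kr + 14,000 kr + 23,000 kr + 15,000 kr = 129,000 kr
  Exemption: 109,000 kr − 20% × (129,000 kr − 90,000 kr) = 109,000 kr − 7,800 kr = 101,200 kr
  Base: 129,000 kr − 101,200 kr = 27,800 kr
  27,800 kr × 18% = 5,004 kr

Standard income tax:
  40,000 kr × 9% = 3,600 kr
  7,000 kr × 16% = 1,120 kr
  26,000 kr × 24% = 6,240 kr
  → 10,960 kr
  Less low-income housing credit 4,000 kr → 6,960 kr

6,960 kr > 5,004 kr, so the standard income tax governs.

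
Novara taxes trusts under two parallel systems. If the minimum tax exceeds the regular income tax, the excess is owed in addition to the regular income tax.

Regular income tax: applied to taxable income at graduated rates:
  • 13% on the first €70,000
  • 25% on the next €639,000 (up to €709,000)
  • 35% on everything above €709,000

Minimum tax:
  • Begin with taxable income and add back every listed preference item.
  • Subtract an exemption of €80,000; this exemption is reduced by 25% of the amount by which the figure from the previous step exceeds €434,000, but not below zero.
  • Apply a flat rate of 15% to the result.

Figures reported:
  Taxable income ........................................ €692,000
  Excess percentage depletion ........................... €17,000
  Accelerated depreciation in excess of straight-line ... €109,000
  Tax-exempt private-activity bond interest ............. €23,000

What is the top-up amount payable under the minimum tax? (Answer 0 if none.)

Regular income tax:
  €70,000 × 13% = €9,100
  €622,000 × 25% = €155,500
  → €164,600

Minimum tax:
  Adjusted income: €692,000 + €17,000 + €109,000 + €23,000 = €841,000
  Exemption: 25% × (€841,000 − €434,000) = €101,750 ≥ €80,000, so the exemption is fully phased out
  Base: €841,000 − €0 = €841,000
  €841,000 × 15% = €126,150

€126,150 ≤ €164,600, so no add-on is due.

€0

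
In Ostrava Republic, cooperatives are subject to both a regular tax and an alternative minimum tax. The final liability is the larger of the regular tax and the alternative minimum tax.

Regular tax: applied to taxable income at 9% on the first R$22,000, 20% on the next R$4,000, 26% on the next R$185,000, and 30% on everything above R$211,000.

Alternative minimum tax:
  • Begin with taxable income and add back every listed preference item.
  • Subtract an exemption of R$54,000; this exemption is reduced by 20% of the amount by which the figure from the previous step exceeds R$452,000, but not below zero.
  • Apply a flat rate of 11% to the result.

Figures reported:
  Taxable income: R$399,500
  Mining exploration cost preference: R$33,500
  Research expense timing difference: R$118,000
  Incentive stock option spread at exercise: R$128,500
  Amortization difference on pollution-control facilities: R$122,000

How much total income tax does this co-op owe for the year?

Alternative minimum tax:
  Adjusted income: R$399,500 + R$33,500 + R$118,000 + R$128,500 + R$122,000 = R$801,500
  Exemption: 20% × (R$801,500 − R$452,000) = R$69,900 ≥ R$54,000, so the exemption is fully phased out
  Base: R$801,500 − R$0 = R$801,500
  R$801,500 × 11% = R$88,165

Regular tax:
  R$22,000 × 9% = R$1,980
  R$4,000 × 20% = R$800
  R$185,000 × 26% = R$48,100
  R$188,500 × 30% = R$56,550
  → R$107,430

R$107,430 > R$88,165, so the regular tax governs.

R$107,430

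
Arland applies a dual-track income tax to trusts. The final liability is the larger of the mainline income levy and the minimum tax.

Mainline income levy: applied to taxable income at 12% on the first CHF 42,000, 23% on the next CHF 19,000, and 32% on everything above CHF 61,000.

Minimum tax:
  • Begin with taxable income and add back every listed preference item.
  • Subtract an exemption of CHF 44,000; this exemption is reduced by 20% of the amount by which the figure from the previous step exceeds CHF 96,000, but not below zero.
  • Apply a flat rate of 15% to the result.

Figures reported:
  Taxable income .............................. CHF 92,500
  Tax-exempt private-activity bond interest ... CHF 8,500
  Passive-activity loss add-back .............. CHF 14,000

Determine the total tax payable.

CHF 19,490

Mainline income levy:
  CHF 42,000 × 12% = CHF 5,040
  CHF 19,000 × 23% = CHF 4,370
  CHF 31,500 × 32% = CHF 10,080
  → CHF 19,490

Minimum tax:
  Adjusted income: CHF 92,500 + CHF 8,500 + CHF 14,000 = CHF 115,000
  Exemption: CHF 44,000 − 20% × (CHF 115,000 − CHF 96,000) = CHF 44,000 − CHF 3,800 = CHF 40,200
  Base: CHF 115,000 − CHF 40,200 = CHF 74,800
  CHF 74,800 × 15% = CHF 11,220

CHF 19,490 > CHF 11,220, so the mainline income levy governs.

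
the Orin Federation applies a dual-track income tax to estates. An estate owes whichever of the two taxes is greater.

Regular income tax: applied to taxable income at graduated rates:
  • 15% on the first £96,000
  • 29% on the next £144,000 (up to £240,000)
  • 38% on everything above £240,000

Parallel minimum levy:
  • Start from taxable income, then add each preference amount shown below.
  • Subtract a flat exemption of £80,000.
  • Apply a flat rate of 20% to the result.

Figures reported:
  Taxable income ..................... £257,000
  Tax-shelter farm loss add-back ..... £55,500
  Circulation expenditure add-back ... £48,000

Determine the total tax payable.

£62,620

Regular income tax:
  £96,000 × 15% = £14,400
  £144,000 × 29% = £41,760
  £17,000 × 38% = £6,460
  → £62,620

Parallel minimum levy:
  Adjusted income: £257,000 + £55,500 + £48,000 = £360,500
  Less exemption £80,000 → base £280,500
  £280,500 × 20% = £56,100

£62,620 > £56,100, so the regular income tax governs.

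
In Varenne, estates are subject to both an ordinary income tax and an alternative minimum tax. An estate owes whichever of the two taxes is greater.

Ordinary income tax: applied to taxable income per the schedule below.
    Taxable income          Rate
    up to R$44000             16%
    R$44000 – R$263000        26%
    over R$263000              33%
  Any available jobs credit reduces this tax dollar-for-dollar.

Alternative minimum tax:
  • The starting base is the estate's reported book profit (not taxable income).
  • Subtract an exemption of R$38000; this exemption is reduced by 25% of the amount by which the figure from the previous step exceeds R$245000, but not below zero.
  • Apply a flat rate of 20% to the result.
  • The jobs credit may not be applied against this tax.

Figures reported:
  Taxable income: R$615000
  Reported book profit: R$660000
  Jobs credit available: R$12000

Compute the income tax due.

Alternative minimum tax:
  Base (reported book profit): R$660000
  Exemption: 25% × (R$660000 − R$245000) = R$103750 ≥ R$38000, so the exemption is fully phased out
  Base: R$660000 − R$0 = R$660000
  R$660000 × 20% = R$132000

Ordinary income tax:
  R$44000 × 16% = R$7040
  R$219000 × 26% = R$56940
  R$352000 × 33% = R$116160
  → R$180140
  Less jobs credit R$12000 → R$168140

R$168140 > R$132000, so the ordinary income tax governs.

R$168140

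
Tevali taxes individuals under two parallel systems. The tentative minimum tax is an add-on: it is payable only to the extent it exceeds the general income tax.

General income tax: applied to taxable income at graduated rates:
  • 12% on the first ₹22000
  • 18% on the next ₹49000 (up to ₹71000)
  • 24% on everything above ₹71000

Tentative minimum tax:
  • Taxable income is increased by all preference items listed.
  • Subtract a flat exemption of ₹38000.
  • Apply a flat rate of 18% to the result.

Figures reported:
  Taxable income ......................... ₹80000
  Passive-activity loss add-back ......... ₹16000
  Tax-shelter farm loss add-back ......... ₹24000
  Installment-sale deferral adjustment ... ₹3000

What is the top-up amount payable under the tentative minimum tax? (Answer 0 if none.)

Tentative minimum tax:
  Adjusted income: ₹80000 + ₹16000 + ₹24000 + ₹3000 = ₹123000
  Less exemption ₹38000 → base ₹85000
  ₹85000 × 18% = ₹15300

General income tax:
  ₹22000 × 12% = ₹2640
  ₹49000 × 18% = ₹8820
  ₹9000 × 24% = ₹2160
  → ₹13620

Excess of tentative minimum tax over general income tax: ₹15300 − ₹13620 = ₹1680.

₹1680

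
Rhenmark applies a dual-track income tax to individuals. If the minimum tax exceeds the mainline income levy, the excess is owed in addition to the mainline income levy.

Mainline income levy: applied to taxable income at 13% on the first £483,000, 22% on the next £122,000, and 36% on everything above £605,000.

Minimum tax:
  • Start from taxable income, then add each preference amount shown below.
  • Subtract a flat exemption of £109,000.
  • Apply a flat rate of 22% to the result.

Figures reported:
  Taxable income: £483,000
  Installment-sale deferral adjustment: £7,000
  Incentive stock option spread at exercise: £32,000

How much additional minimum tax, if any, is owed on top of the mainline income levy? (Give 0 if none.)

£28,070

Minimum tax:
  Adjusted income: £483,000 + £7,000 + £32,000 = £522,000
  Less exemption £109,000 → base £413,000
  £413,000 × 22% = £90,860

Mainline income levy:
  £483,000 × 13% = £62,790

Excess of minimum tax over mainline income levy: £90,860 − £62,790 = £28,070.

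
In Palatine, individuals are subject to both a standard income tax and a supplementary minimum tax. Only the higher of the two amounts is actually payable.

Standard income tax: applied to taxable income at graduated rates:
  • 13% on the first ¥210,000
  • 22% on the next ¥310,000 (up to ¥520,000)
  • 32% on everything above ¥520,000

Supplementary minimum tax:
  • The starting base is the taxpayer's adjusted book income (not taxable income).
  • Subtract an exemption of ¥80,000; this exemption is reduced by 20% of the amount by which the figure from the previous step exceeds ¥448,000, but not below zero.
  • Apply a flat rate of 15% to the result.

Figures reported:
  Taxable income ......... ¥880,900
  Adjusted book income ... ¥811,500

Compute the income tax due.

Standard income tax:
  ¥210,000 × 13% = ¥27,300
  ¥310,000 × 22% = ¥68,200
  ¥360,900 × 32% = ¥115,488
  → ¥210,988

Supplementary minimum tax:
  Base (adjusted book income): ¥811,500
  Exemption: ¥80,000 − 20% × (¥811,500 − ¥448,000) = ¥80,000 − ¥72,700 = ¥7,300
  Base: ¥811,500 − ¥7,300 = ¥804,200
  ¥804,200 × 15% = ¥120,630

¥210,988 > ¥120,630, so the standard income tax governs.

¥210,988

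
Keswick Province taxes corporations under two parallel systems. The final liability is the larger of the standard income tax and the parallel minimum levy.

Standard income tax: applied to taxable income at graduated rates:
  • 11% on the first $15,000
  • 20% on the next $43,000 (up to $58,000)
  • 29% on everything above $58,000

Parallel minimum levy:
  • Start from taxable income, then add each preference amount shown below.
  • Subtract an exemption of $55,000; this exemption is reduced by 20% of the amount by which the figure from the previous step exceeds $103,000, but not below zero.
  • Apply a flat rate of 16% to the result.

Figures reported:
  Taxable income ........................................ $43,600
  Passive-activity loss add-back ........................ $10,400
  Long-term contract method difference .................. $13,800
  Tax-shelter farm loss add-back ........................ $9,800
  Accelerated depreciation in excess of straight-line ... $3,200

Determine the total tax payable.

Parallel minimum levy:
  Adjusted income: $43,600 + $10,400 + $13,800 + $9,800 + $3,200 = $80,800
  Exemption: $80,800 ≤ $103,000, so full $55,000 applies
  Base: $80,800 − $55,000 = $25,800
  $25,800 × 16% = $4,128

Standard income tax:
  $15,000 × 11% = $1,650
  $28,600 × 20% = $5,720
  → $7,370

$7,370 > $4,128, so the standard income tax governs.

$7,370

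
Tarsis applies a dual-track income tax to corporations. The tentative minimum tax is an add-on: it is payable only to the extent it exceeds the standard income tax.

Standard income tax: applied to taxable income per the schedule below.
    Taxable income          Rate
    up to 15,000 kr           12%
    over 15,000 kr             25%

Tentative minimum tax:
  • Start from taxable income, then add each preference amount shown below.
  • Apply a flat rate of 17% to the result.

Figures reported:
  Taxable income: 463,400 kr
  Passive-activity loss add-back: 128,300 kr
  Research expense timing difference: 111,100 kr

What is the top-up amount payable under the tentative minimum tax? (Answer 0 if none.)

5,576 kr

Standard income tax:
  15,000 kr × 12% = 1,800 kr
  448,400 kr × 25% = 112,100 kr
  → 113,900 kr

Tentative minimum tax:
  Adjusted income: 463,400 kr + 128,300 kr + 111,100 kr = 702,800 kr
  702,800 kr × 17% = 119,476 kr

Excess of tentative minimum tax over standard income tax: 119,476 kr − 113,900 kr = 5,576 kr.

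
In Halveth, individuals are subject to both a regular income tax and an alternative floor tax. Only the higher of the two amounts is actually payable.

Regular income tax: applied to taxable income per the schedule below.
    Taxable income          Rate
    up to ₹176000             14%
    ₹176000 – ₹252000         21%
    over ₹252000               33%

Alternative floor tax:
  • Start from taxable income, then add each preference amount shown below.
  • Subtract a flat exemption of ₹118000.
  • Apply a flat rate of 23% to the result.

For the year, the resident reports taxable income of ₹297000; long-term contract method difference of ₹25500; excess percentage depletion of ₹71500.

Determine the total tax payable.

Alternative floor tax:
  Adjusted income: ₹297000 + ₹25500 + ₹71500 = ₹394000
  Less exemption ₹118000 → base ₹276000
  ₹276000 × 23% = ₹63480

Regular income tax:
  ₹176000 × 14% = ₹24640
  ₹76000 × 21% = ₹15960
  ₹45000 × 33% = ₹14850
  → ₹55450

₹63480 > ₹55450, so the alternative floor tax is the binding amount.

₹63480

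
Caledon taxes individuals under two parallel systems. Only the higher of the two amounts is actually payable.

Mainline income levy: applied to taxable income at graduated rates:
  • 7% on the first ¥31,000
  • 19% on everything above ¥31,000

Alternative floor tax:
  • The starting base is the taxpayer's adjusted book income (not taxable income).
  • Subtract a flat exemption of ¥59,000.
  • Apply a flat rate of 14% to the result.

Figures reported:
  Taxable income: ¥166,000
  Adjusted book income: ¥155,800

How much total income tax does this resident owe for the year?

¥27,820

Mainline income levy:
  ¥31,000 × 7% = ¥2,170
  ¥135,000 × 19% = ¥25,650
  → ¥27,820

Alternative floor tax:
  Base (adjusted book income): ¥155,800
  Less exemption ¥59,000 → base ¥96,800
  ¥96,800 × 14% = ¥13,552

¥27,820 > ¥13,552, so the mainline income levy governs.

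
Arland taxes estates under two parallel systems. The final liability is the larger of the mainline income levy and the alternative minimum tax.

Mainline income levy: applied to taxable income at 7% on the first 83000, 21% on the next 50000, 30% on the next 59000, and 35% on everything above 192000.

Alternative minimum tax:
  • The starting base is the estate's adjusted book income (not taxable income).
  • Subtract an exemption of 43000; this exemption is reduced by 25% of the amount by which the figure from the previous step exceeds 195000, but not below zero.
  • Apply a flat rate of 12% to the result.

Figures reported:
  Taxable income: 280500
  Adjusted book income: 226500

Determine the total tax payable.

64985

Alternative minimum tax:
  Base (adjusted book income): 226500
  Exemption: 43000 − 25% × (226500 − 195000) = 43000 − 7875 = 35125
  Base: 226500 − 35125 = 191375
  191375 × 12% = 22965

Mainline income levy:
  83000 × 7% = 5810
  50000 × 21% = 10500
  59000 × 30% = 17700
  88500 × 35% = 30975
  → 64985

64985 > 22965, so the mainline income levy governs.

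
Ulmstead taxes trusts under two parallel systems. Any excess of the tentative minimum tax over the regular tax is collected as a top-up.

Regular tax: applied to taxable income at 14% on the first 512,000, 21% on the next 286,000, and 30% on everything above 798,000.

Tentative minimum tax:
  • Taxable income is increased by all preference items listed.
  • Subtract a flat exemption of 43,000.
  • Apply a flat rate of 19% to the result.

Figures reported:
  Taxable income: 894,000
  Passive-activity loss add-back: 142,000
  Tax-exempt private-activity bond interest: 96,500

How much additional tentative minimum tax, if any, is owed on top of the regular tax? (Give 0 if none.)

Tentative minimum tax:
  Adjusted income: 894,000 + 142,000 + 96,500 = 1,132,500
  Less exemption 43,000 → base 1,089,500
  1,089,500 × 19% = 207,005

Regular tax:
  512,000 × 14% = 71,680
  286,000 × 21% = 60,060
  96,000 × 30% = 28,800
  → 160,540

Excess of tentative minimum tax over regular tax: 207,005 − 160,540 = 46,465.

46,465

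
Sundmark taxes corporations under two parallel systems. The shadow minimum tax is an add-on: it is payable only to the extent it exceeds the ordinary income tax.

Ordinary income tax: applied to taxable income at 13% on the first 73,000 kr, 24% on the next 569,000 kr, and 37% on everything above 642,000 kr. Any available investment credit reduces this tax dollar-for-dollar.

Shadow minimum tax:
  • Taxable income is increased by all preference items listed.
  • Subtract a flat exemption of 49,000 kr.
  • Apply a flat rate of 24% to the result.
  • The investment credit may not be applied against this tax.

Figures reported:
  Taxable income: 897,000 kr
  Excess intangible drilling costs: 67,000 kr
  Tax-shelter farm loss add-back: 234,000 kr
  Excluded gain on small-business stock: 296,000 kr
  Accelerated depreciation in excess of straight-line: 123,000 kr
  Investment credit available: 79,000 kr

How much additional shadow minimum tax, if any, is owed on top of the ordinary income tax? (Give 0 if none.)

214,920 kr

Shadow minimum tax:
  Adjusted income: 897,000 kr + 67,000 kr + 234,000 kr + 296,000 kr + 123,000 kr = 1,617,000 kr
  Less exemption 49,000 kr → base 1,568,000 kr
  1,568,000 kr × 24% = 376,320 kr

Ordinary income tax:
  73,000 kr × 13% = 9,490 kr
  569,000 kr × 24% = 136,560 kr
  255,000 kr × 37% = 94,350 kr
  → 240,400 kr
  Less investment credit 79,000 kr → 161,400 kr

Excess of shadow minimum tax over ordinary income tax: 376,320 kr − 161,400 kr = 214,920 kr.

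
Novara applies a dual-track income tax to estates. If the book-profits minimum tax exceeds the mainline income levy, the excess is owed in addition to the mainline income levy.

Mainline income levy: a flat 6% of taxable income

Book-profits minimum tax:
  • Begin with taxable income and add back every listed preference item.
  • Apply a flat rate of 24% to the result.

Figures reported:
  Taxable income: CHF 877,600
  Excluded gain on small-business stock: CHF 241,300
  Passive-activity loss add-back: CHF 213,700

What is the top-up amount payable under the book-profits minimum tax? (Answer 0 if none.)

CHF 267,168

Mainline income levy:
  CHF 877,600 × 6% = CHF 52,656

Book-profits minimum tax:
  Adjusted income: CHF 877,600 + CHF 241,300 + CHF 213,700 = CHF 1,332,600
  CHF 1,332,600 × 24% = CHF 319,824

Excess of book-profits minimum tax over mainline income levy: CHF 319,824 − CHF 52,656 = CHF 267,168.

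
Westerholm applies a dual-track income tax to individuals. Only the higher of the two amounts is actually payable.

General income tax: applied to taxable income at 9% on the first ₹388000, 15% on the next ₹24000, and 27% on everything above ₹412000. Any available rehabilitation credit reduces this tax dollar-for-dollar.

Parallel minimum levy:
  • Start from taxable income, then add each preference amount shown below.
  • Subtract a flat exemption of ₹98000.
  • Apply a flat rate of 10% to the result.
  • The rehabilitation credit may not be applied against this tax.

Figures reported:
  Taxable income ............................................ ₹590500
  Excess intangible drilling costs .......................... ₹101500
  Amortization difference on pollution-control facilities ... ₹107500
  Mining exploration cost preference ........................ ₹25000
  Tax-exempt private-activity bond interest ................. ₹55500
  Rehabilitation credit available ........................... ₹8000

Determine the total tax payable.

Parallel minimum levy:
  Adjusted income: ₹590500 + ₹101500 + ₹107500 + ₹25000 + ₹55500 = ₹880000
  Less exemption ₹98000 → base ₹782000
  ₹782000 × 10% = ₹78200

General income tax:
  ₹388000 × 9% = ₹34920
  ₹24000 × 15% = ₹3600
  ₹178500 × 27% = ₹48195
  → ₹86715
  Less rehabilitation credit ₹8000 → ₹78715

₹78715 > ₹78200, so the general income tax governs.

₹78715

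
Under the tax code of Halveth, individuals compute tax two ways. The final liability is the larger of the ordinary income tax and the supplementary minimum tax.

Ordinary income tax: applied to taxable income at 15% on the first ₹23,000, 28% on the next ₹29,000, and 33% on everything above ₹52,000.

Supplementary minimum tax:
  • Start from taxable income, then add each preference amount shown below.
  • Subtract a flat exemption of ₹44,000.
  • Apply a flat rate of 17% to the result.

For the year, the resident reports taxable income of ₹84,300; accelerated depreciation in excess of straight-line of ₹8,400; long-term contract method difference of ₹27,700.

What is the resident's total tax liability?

₹22,229

Supplementary minimum tax:
  Adjusted income: ₹84,300 + ₹8,400 + ₹27,700 = ₹120,400
  Less exemption ₹44,000 → base ₹76,400
  ₹76,400 × 17% = ₹12,988

Ordinary income tax:
  ₹23,000 × 15% = ₹3,450
  ₹29,000 × 28% = ₹8,120
  ₹32,300 × 33% = ₹10,659
  → ₹22,229

₹22,229 > ₹12,988, so the ordinary income tax governs.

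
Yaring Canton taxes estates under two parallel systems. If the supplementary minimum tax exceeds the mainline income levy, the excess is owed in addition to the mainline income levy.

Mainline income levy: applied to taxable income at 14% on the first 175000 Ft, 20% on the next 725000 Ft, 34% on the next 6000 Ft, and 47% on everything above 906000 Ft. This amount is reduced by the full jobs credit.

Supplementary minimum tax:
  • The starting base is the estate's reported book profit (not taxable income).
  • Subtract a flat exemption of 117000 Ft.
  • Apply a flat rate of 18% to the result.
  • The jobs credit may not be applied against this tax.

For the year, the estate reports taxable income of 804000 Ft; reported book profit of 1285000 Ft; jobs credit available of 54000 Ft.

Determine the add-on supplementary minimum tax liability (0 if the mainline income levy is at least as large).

Mainline income levy:
  175000 Ft × 14% = 24500 Ft
  629000 Ft × 20% = 125800 Ft
  → 150300 Ft
  Less jobs credit 54000 Ft → 96300 Ft

Supplementary minimum tax:
  Base (reported book profit): 1285000 Ft
  Less exemption 117000 Ft → base 1168000 Ft
  1168000 Ft × 18% = 210240 Ft

Excess of supplementary minimum tax over mainline income levy: 210240 Ft − 96300 Ft = 113940 Ft.

113940 Ft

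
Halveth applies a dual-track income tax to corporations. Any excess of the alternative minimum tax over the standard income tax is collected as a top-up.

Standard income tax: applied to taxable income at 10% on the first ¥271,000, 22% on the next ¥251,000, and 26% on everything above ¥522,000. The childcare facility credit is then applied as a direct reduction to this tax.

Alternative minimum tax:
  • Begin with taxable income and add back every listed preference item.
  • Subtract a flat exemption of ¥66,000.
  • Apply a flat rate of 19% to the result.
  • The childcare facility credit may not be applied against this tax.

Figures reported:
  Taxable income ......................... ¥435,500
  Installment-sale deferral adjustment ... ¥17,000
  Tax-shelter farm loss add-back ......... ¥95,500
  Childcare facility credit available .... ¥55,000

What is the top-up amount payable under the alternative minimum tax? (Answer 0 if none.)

Standard income tax:
  ¥271,000 × 10% = ¥27,100
  ¥164,500 × 22% = ¥36,190
  → ¥63,290
  Less childcare facility credit ¥55,000 → ¥8,290

Alternative minimum tax:
  Adjusted income: ¥435,500 + ¥17,000 + ¥95,500 = ¥548,000
  Less exemption ¥66,000 → base ¥482,000
  ¥482,000 × 19% = ¥91,580

Excess of alternative minimum tax over standard income tax: ¥91,580 − ¥8,290 = ¥83,290.

¥83,290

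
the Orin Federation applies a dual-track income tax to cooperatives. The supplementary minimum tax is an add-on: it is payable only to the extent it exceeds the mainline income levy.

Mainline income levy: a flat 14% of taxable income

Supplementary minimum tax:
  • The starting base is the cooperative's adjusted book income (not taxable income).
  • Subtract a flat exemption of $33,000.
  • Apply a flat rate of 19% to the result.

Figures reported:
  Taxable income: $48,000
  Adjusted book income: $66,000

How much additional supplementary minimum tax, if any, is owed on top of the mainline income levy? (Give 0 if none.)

$0

Supplementary minimum tax:
  Base (adjusted book income): $66,000
  Less exemption $33,000 → base $33,000
  $33,000 × 19% = $6,270

Mainline income levy:
  $48,000 × 14% = $6,720

$6,270 ≤ $6,720, so no add-on is due.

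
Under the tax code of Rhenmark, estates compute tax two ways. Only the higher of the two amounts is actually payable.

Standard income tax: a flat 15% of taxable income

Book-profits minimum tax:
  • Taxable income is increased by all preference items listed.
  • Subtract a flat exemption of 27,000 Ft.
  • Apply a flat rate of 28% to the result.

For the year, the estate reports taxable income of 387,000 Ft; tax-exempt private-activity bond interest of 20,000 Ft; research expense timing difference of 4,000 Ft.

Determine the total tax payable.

107,520 Ft

Book-profits minimum tax:
  Adjusted income: 387,000 Ft + 20,000 Ft + 4,000 Ft = 411,000 Ft
  Less exemption 27,000 Ft → base 384,000 Ft
  384,000 Ft × 28% = 107,520 Ft

Standard income tax:
  387,000 Ft × 15% = 58,050 Ft

107,520 Ft > 58,050 Ft, so the book-profits minimum tax is the binding amount.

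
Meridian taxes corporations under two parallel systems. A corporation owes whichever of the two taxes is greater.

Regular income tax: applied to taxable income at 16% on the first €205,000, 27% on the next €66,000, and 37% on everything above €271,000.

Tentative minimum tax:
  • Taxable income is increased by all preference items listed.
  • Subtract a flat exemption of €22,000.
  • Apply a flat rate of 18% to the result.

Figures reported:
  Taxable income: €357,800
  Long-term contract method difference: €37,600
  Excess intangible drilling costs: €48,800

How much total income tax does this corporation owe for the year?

Tentative minimum tax:
  Adjusted income: €357,800 + €37,600 + €48,800 = €444,200
  Less exemption €22,000 → base €422,200
  €422,200 × 18% = €75,996

Regular income tax:
  €205,000 × 16% = €32,800
  €66,000 × 27% = €17,820
  €86,800 × 37% = €32,116
  → €82,736

€82,736 > €75,996, so the regular income tax governs.

€82,736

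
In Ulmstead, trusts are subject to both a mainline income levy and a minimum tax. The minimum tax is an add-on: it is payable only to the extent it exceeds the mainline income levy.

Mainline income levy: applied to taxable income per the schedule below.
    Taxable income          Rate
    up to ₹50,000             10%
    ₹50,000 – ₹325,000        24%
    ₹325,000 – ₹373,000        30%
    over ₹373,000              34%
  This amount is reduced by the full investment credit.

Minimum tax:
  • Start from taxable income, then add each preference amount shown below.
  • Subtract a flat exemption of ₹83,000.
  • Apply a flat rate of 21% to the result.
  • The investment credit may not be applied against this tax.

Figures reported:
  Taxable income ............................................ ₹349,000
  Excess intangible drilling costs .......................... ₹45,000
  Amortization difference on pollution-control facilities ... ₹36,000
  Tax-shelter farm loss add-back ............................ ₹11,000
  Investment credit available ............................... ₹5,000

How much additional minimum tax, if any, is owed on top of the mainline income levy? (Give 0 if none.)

Mainline income levy:
  ₹50,000 × 10% = ₹5,000
  ₹275,000 × 24% = ₹66,000
  ₹24,000 × 30% = ₹7,200
  → ₹78,200
  Less investment credit ₹5,000 → ₹73,200

Minimum tax:
  Adjusted income: ₹349,000 + ₹45,000 + ₹36,000 + ₹11,000 = ₹441,000
  Less exemption ₹83,000 → base ₹358,000
  ₹358,000 × 21% = ₹75,180

Excess of minimum tax over mainline income levy: ₹75,180 − ₹73,200 = ₹1,980.

₹1,980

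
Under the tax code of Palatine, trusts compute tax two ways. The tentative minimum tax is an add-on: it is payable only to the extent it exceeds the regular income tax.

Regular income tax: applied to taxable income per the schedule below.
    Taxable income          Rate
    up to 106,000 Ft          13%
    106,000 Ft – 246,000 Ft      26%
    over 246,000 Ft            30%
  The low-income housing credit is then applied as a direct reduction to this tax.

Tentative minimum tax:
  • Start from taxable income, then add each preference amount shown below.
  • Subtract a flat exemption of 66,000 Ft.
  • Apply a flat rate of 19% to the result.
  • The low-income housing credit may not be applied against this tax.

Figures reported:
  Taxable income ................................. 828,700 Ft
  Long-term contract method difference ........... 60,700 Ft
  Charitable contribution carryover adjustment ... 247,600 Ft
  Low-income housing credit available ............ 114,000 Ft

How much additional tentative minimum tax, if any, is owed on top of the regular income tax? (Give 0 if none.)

Tentative minimum tax:
  Adjusted income: 828,700 Ft + 60,700 Ft + 247,600 Ft = 1,137,000 Ft
  Less exemption 66,000 Ft → base 1,071,000 Ft
  1,071,000 Ft × 19% = 203,490 Ft

Regular income tax:
  106,000 Ft × 13% = 13,780 Ft
  140,000 Ft × 26% = 36,400 Ft
  582,700 Ft × 30% = 174,810 Ft
  → 224,990 Ft
  Less low-income housing credit 114,000 Ft → 110,990 Ft

Excess of tentative minimum tax over regular income tax: 203,490 Ft − 110,990 Ft = 92,500 Ft.

92,500 Ft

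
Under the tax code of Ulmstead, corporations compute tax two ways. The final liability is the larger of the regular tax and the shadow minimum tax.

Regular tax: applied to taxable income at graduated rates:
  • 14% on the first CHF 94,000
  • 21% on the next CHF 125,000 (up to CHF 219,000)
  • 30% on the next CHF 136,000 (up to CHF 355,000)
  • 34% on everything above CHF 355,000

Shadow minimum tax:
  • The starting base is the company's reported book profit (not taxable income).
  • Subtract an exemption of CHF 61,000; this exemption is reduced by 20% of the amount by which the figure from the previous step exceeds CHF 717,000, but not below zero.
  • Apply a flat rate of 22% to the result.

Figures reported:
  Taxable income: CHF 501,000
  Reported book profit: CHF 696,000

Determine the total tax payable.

Regular tax:
  CHF 94,000 × 14% = CHF 13,160
  CHF 125,000 × 21% = CHF 26,250
  CHF 136,000 × 30% = CHF 40,800
  CHF 146,000 × 34% = CHF 49,640
  → CHF 129,850

Shadow minimum tax:
  Base (reported book profit): CHF 696,000
  Exemption: CHF 696,000 ≤ CHF 717,000, so full CHF 61,000 applies
  Base: CHF 696,000 − CHF 61,000 = CHF 635,000
  CHF 635,000 × 22% = CHF 139,700

CHF 139,700 > CHF 129,850, so the shadow minimum tax is the binding amount.

CHF 139,700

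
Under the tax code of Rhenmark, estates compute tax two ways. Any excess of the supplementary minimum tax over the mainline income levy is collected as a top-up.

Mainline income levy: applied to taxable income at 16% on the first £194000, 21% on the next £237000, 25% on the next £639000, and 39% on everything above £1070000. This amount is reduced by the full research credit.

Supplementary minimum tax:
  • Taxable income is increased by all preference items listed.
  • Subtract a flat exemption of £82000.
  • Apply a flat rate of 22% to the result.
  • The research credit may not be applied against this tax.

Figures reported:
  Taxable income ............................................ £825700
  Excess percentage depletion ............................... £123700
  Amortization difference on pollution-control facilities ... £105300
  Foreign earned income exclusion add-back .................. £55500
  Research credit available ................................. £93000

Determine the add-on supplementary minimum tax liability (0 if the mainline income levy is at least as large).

£139719

Mainline income levy:
  £194000 × 16% = £31040
  £237000 × 21% = £49770
  £394700 × 25% = £98675
  → £179485
  Less research credit £93000 → £86485

Supplementary minimum tax:
  Adjusted income: £825700 + £123700 + £105300 + £55500 = £1110200
  Less exemption £82000 → base £1028200
  £1028200 × 22% = £226204

Excess of supplementary minimum tax over mainline income levy: £226204 − £86485 = £139719.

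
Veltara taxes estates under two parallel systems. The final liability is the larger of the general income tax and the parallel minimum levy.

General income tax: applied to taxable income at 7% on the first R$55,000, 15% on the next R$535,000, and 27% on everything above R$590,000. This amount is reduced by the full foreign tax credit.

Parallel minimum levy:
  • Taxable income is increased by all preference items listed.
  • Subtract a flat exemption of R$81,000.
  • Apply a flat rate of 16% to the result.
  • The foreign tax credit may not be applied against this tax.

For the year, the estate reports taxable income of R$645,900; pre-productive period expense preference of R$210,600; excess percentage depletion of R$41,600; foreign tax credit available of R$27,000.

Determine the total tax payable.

Parallel minimum levy:
  Adjusted income: R$645,900 + R$210,600 + R$41,600 = R$898,100
  Less exemption R$81,000 → base R$817,100
  R$817,100 × 16% = R$130,736

General income tax:
  R$55,000 × 7% = R$3,850
  R$535,000 × 15% = R$80,250
  R$55,900 × 27% = R$15,093
  → R$99,193
  Less foreign tax credit R$27,000 → R$72,193

R$130,736 > R$72,193, so the parallel minimum levy is the binding amount.

R$130,736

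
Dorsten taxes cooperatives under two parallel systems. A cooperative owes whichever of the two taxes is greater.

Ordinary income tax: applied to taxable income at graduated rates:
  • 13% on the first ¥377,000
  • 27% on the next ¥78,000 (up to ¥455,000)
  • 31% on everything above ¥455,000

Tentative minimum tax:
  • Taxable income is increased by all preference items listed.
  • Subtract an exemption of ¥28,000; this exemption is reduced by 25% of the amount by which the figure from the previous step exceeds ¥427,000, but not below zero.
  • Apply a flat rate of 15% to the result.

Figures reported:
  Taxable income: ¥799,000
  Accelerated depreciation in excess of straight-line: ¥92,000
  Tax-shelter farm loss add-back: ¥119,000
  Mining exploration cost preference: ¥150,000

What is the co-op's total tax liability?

Tentative minimum tax:
  Adjusted income: ¥799,000 + ¥92,000 + ¥119,000 + ¥150,000 = ¥1,160,000
  Exemption: 25% × (¥1,160,000 − ¥427,000) = ¥183,250 ≥ ¥28,000, so the exemption is fully phased out
  Base: ¥1,160,000 − ¥0 = ¥1,160,000
  ¥1,160,000 × 15% = ¥174,000

Ordinary income tax:
  ¥377,000 × 13% = ¥49,010
  ¥78,000 × 27% = ¥21,060
  ¥344,000 × 31% = ¥106,640
  → ¥176,710

¥176,710 > ¥174,000, so the ordinary income tax governs.

¥176,710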